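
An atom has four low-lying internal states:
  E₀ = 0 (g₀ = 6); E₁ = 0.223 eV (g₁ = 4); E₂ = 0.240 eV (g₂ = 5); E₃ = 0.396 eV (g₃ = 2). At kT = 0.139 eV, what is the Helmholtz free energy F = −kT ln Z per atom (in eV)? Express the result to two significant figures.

-0.29 eV

Eᵢ/kT = 0, 1.604, 1.727, 2.849.
Z = Σ gᵢe^(−Eᵢ/kT) = 6·e^(−0) + 4·e^(−1.604) + 5·e^(−1.727) + 2·e^(−2.849) = 6.000 + 0.8044 + 0.8891 + 0.1158 = 7.809.
F = −kT ln Z = −0.139 × ln(7.809) = −0.139 × 2.055 = -0.29 eV.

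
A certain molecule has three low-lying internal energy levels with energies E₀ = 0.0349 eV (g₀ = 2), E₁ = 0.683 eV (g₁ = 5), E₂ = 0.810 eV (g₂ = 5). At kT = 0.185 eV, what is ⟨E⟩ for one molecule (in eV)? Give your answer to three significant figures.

Eᵢ/kT = 0.18865, 3.6919, 4.3784.
Z = Σ gᵢe^(−Eᵢ/kT) = 2·e^(−0.18865) + 5·e^(−3.6919) + 5·e^(−4.3784) = 1.6562 + 0.12462 + 0.062727 = 1.8435.
⟨E⟩ = Σ Eᵢ gᵢe^(−Eᵢ/kT) / Z = (0.0349·1.6562 + 0.683·0.12462 + 0.810·0.062727) / 1.8435 = 0.105 eV.

0.105 eV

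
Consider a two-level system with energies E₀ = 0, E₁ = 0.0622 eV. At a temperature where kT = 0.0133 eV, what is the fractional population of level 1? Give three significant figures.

0.00922

Eᵢ/kT = 0, 4.6767.
Z = Σ e^(−Eᵢ/kT) = e^(−0) + e^(−4.6767) = 1.0000 + 0.0093097 = 1.0093.
P₁ = e^(−E₁/kT) / Z = 0.0093097/1.0093 = 0.00922.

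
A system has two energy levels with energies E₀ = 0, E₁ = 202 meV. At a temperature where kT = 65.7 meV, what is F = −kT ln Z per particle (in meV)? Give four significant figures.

Eᵢ/kT = 0, 3.07458.
Z = Σ e^(−Eᵢ/kT) = e^(−0) + e^(−3.07458) = 1.00000 + 0.0462090 = 1.04621.
F = −kT ln Z = −65.7 × ln(1.04621) = −65.7 × 0.0451741 = -2.968 meV.

-2.968 meV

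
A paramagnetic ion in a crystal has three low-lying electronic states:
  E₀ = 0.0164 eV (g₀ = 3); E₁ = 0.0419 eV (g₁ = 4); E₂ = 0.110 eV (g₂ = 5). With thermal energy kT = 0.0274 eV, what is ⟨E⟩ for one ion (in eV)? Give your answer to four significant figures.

0.02812 eV

Eᵢ/kT = 0.598540, 1.52920, 4.01460.
Z = Σ gᵢe^(−Eᵢ/kT) = 3·e^(−0.598540) + 4·e^(−1.52920) + 5·e^(−4.01460) = 1.64884 + 0.866836 + 0.0902509 = 2.60593.
⟨E⟩ = Σ Eᵢ gᵢe^(−Eᵢ/kT) / Z = (0.0164·1.64884 + 0.0419·0.866836 + 0.110·0.0902509) / 2.60593 = 0.02812 eV.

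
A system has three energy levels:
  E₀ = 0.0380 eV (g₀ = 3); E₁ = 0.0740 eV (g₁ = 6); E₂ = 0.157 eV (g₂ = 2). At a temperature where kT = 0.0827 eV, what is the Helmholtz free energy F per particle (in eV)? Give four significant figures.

-0.1270 eV

Eᵢ/kT = 0.459492, 0.894800, 1.89843.
Z = Σ gᵢe^(−Eᵢ/kT) = 3·e^(−0.459492) + 6·e^(−0.894800) + 2·e^(−1.89843) = 1.89481 + 2.45214 + 0.299607 = 4.64656.
F = −kT ln Z = −0.0827 × ln(4.64656) = −0.0827 × 1.53613 = -0.1270 eV.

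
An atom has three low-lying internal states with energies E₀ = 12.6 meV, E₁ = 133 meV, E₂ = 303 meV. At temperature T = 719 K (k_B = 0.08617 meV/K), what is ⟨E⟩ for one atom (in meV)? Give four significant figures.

29.89 meV

k_BT = 0.08617 × 719 K = 61.9562 meV.
Eᵢ/kT = 0.203369, 2.14668, 4.89055.
Z = Σ e^(−Eᵢ/kT) = e^(−0.203369) + e^(−2.14668) + e^(−4.89055) = 0.815977 + 0.116872 + 0.00751729 = 0.940366.
⟨E⟩ = Σ Eᵢ e^(−Eᵢ/kT) / Z = (12.6·0.815977 + 133·0.116872 + 303·0.00751729) / 0.940366 = 29.89 meV.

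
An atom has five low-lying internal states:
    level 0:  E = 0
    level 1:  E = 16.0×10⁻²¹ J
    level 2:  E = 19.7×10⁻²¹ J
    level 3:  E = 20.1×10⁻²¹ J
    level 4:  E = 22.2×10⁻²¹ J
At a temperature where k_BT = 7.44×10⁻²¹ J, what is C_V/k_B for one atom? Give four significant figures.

1.165

Eᵢ/kT = 0, 2.15054, 2.64785, 2.70161, 2.98387.
Z = Σ e^(−Eᵢ/kT) = e^(−0) + e^(−2.15054) + e^(−2.64785) + e^(−2.70161) + e^(−2.98387) = 1.00000 + 0.116421 + 0.0708033 + 0.0670974 + 0.0505966 = 1.30492.
⟨E⟩ = 4.39066, ⟨E²⟩ = 83.7798.
C_V/k_B = (⟨E²⟩ − ⟨E⟩²)/(kT)² = (83.7798 − 19.2779)/55.3536 = 1.165.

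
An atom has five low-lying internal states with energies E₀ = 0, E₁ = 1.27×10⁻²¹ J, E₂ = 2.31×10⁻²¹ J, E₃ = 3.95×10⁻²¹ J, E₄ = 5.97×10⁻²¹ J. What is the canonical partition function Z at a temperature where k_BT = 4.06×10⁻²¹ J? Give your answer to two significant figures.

Eᵢ/kT = 0, 0.3128, 0.5690, 0.9729, 1.470.
Z = Σ e^(−Eᵢ/kT) = e^(−0) + e^(−0.3128) + e^(−0.5690) + e^(−0.9729) + e^(−1.470) = 1.000 + 0.7314 + 0.5661 + 0.3780 + 0.2299 = 2.905.

Z = 2.9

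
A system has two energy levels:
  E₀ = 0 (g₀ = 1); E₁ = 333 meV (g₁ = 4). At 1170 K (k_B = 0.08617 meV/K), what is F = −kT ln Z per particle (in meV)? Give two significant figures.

-14 meV

k_BT = 0.08617 × 1170 K = 100.8 meV.
Eᵢ/kT = 0, 3.304.
Z = Σ gᵢe^(−Eᵢ/kT) = 1·e^(−0) + 4·e^(−3.304) = 1.000 + 0.1469 = 1.147.
F = −kT ln Z = −100.8 × ln(1.147) = −100.8 × 0.1371 = -14 meV.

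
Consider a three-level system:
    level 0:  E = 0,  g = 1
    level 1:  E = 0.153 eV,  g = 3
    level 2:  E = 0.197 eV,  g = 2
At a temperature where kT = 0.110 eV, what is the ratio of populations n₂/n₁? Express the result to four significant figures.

0.4469

n₂/n₁ = (g₂/g₁) exp[−(E₂−E₁)/kT] = (2/3) × exp(−(0.044 eV)/(0.110 eV)) = (2/3) × exp(-0.400000) = 0.4469.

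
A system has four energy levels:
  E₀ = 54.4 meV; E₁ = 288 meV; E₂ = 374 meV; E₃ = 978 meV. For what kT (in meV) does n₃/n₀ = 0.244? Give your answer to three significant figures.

n₃/n₀ = exp[−(E₃−E₀)/kT] = 0.244.
⇒ (E₃−E₀)/kT = ln(1/0.244) = ln(4.0984) = 1.4106.
kT = 923.6 meV / 1.4106 = 655 meV.

655 meV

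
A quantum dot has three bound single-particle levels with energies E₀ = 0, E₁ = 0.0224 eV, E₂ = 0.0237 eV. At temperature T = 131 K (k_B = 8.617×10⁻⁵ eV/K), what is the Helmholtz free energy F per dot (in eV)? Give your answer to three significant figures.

-0.00261 eV

k_BT = 8.617×10⁻⁵ × 131 K = 0.011288 eV.
Eᵢ/kT = 0, 1.9844, 2.0996.
Z = Σ e^(−Eᵢ/kT) = e^(−0) + e^(−1.9844) + e^(−2.0996) = 1.0000 + 0.13746 + 0.12251 = 1.2600.
F = −kT ln Z = −0.011288 × ln(1.2600) = −0.011288 × 0.23111 = -0.00261 eV.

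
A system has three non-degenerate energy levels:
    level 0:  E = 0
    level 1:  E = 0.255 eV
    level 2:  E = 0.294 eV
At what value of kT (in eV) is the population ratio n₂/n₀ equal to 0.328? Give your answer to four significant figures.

0.2637 eV

n₂/n₀ = exp[−(E₂−E₀)/kT] = 0.328.
⇒ (E₂−E₀)/kT = ln(1/0.328) = ln(3.04878) = 1.11474.
kT = 0.294 eV / 1.11474 = 0.2637 eV.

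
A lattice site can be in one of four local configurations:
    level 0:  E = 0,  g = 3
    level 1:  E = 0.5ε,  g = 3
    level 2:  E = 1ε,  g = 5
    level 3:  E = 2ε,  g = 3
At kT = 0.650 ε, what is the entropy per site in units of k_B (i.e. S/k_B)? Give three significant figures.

Eᵢ/kT = 0, 0.76923, 1.5385, 3.0769.
Z = Σ gᵢe^(−Eᵢ/kT) = 3·e^(−0) + 3·e^(−0.76923) + 5·e^(−1.5385) + 3·e^(−3.0769) = 3.0000 + 1.3901 + 1.0735 + 0.13831 = 5.6019.
⟨E⟩ = Σ EᵢPᵢ = 0.36509 ε.
S/k_B = ln Z + ⟨E⟩/kT = ln(5.6019) + 0.36509/0.650 = 1.7231 + 0.56168 = 2.28.

2.28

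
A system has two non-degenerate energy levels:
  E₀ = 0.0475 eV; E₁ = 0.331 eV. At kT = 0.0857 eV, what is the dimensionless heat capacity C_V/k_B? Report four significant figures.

0.3726

Eᵢ/kT = 0.554259, 3.86231.
Z = Σ e^(−Eᵢ/kT) = e^(−0.554259) + e^(−3.86231) = 0.574498 + 0.0210194 = 0.595517.
⟨E⟩ = 0.0575065 eV, ⟨E²⟩ = 0.00604369 eV².
C_V/k_B = (⟨E²⟩ − ⟨E⟩²)/(kT)² = (0.00604369 − 0.00330700)/0.00734449 = 0.3726.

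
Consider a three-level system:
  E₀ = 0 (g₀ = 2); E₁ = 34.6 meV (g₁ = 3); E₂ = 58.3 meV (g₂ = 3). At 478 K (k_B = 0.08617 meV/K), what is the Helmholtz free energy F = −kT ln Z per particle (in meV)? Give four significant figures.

k_BT = 0.08617 × 478 K = 41.1893 meV.
Eᵢ/kT = 0, 0.840024, 1.41542.
Z = Σ gᵢe^(−Eᵢ/kT) = 2·e^(−0) + 3·e^(−0.840024) + 3·e^(−1.41542) = 2.00000 + 1.29510 + 0.728471 = 4.02357.
F = −kT ln Z = −41.1893 × ln(4.02357) = −41.1893 × 1.39217 = -57.34 meV.

-57.34 meV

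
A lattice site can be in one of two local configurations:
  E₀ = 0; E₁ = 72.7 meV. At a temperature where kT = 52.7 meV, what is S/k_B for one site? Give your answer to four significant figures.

Eᵢ/kT = 0, 1.37951.
Z = Σ e^(−Eᵢ/kT) = e^(−0) + e^(−1.37951) = 1.00000 + 0.251702 = 1.25170.
⟨E⟩ = Σ EᵢPᵢ = 14.6191 meV.
S/k_B = ln Z + ⟨E⟩/kT = ln(1.25170) + 14.6191/52.7 = 0.224503 + 0.277402 = 0.5019.

0.5019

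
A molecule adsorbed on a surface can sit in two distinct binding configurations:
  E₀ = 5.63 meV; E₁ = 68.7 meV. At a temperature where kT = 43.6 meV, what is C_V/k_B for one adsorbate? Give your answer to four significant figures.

0.3227

Eᵢ/kT = 0.129128, 1.57569.
Z = Σ e^(−Eᵢ/kT) = e^(−0.129128) + e^(−1.57569) = 0.878861 + 0.206865 = 1.08573.
⟨E⟩ = 17.6468 meV, ⟨E²⟩ = 924.904 meV².
C_V/k_B = (⟨E²⟩ − ⟨E⟩²)/(kT)² = (924.904 − 311.410)/1900.96 = 0.3227.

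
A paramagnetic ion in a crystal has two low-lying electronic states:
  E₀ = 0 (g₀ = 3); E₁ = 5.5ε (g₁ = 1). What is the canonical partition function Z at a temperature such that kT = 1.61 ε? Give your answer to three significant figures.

Z = 3.03

Eᵢ/kT = 0, 3.4161.
Z = Σ gᵢe^(−Eᵢ/kT) = 3·e^(−0) + 1·e^(−3.4161) = 3.0000 + 0.032840 = 3.0328.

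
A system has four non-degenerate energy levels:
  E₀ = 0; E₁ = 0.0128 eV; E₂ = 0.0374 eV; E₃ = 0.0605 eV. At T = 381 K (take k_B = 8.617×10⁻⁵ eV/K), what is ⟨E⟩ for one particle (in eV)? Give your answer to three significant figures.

0.0140 eV

k_BT = 8.617×10⁻⁵ × 381 K = 0.032831 eV.
Eᵢ/kT = 0, 0.38988, 1.1392, 1.8428.
Z = Σ e^(−Eᵢ/kT) = e^(−0) + e^(−0.38988) + e^(−1.1392) + e^(−1.8428) = 1.0000 + 0.67714 + 0.32007 + 0.15837 = 2.1556.
⟨E⟩ = Σ Eᵢ e^(−Eᵢ/kT) / Z = (0·1.0000 + 0.0128·0.67714 + 0.0374·0.32007 + 0.0605·0.15837) / 2.1556 = 0.0140 eV.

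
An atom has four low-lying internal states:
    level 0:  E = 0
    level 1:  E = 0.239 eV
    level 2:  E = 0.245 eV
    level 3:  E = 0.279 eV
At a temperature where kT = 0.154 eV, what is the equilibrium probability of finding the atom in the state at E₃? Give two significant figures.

0.10

Eᵢ/kT = 0, 1.552, 1.591, 1.812.
Z = Σ e^(−Eᵢ/kT) = e^(−0) + e^(−1.552) + e^(−1.591) + e^(−1.812) = 1.000 + 0.2118 + 0.2037 + 0.1633 = 1.579.
P₃ = e^(−E₃/kT) / Z = 0.1633/1.579 = 0.10.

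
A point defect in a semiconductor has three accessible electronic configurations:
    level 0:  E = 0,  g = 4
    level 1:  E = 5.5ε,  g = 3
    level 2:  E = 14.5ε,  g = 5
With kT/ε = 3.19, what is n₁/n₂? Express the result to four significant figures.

10.08

n₁/n₂ = (g₁/g₂) exp[−(E₁−E₂)/kT] = (3/5) × exp(−(-9.0ε)/(3.19ε)) = (3/5) × exp(2.82132) = 10.08.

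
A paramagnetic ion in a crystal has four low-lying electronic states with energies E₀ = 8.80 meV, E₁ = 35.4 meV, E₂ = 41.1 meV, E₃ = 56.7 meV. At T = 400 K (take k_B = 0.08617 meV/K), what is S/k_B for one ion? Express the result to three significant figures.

k_BT = 0.08617 × 400 K = 34.468 meV.
Eᵢ/kT = 0.25531, 1.0270, 1.1924, 1.6450.
Z = Σ e^(−Eᵢ/kT) = e^(−0.25531) + e^(−1.0270) + e^(−1.1924) + e^(−1.6450) = 0.77468 + 0.35808 + 0.30349 + 0.19301 = 1.6293.
⟨E⟩ = Σ EᵢPᵢ = 26.337 meV.
S/k_B = ln Z + ⟨E⟩/kT = ln(1.6293) + 26.337/34.468 = 0.48815 + 0.76410 = 1.25.

1.25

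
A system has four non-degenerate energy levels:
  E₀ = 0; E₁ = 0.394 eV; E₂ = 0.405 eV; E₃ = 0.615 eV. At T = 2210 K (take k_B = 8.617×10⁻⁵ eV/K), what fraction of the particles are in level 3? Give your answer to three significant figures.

k_BT = 8.617×10⁻⁵ × 2210 K = 0.19044 eV.
Eᵢ/kT = 0, 2.0689, 2.1267, 3.2294.
Z = Σ e^(−Eᵢ/kT) = e^(−0) + e^(−2.0689) + e^(−2.1267) + e^(−3.2294) = 1.0000 + 0.12632 + 0.11923 + 0.039581 = 1.2851.
P₃ = e^(−E₃/kT) / Z = 0.039581/1.2851 = 0.0308.

0.0308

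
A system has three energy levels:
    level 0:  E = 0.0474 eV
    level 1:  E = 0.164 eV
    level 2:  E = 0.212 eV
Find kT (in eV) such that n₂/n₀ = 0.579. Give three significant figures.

n₂/n₀ = exp[−(E₂−E₀)/kT] = 0.579.
⇒ (E₂−E₀)/kT = ln(1/0.579) = ln(1.7271) = 0.54644.
kT = 0.1646 eV / 0.54644 = 0.301 eV.

0.301 eV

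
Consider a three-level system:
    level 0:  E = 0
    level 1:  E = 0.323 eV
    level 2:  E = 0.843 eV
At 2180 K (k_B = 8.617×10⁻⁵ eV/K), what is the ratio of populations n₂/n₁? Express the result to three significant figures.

k_BT = 8.617×10⁻⁵ × 2180 K = 0.18785 eV.
n₂/n₁ = exp[−(E₂−E₁)/kT] = exp(−(0.520 eV)/(0.18785 eV)) = exp(-2.7682) = 0.0628.

0.0628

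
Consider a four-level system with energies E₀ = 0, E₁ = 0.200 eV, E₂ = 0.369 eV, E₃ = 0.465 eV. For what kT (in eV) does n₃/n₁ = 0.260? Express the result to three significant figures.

0.197 eV

n₃/n₁ = exp[−(E₃−E₁)/kT] = 0.260.
⇒ (E₃−E₁)/kT = ln(1/0.260) = ln(3.8462) = 1.3471.
kT = 0.265 eV / 1.3471 = 0.197 eV.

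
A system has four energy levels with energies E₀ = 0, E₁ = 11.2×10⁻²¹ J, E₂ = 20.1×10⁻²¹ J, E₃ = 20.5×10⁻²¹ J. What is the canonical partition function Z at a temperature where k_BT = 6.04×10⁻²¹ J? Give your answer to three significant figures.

Z = 1.23

Eᵢ/kT = 0, 1.8543, 3.3278, 3.3940.
Z = Σ e^(−Eᵢ/kT) = e^(−0) + e^(−1.8543) + e^(−3.3278) + e^(−3.3940) = 1.0000 + 0.15656 + 0.035872 + 0.033574 = 1.2260.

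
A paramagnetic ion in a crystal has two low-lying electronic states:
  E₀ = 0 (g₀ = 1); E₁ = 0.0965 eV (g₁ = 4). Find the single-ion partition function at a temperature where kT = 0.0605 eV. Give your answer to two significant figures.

Z = 1.8

Eᵢ/kT = 0, 1.595.
Z = Σ gᵢe^(−Eᵢ/kT) = 1·e^(−0) + 4·e^(−1.595) = 1.000 + 0.8116 = 1.812.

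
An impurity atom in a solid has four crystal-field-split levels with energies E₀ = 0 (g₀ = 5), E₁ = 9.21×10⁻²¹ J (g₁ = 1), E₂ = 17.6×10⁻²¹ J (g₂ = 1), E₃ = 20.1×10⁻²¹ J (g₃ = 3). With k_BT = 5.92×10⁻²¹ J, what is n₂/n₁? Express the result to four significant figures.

n₂/n₁ = (g₂/g₁) exp[−(E₂−E₁)/kT] = (1/1) × exp(−(8.39 ×10⁻²¹ J)/(5.92 ×10⁻²¹ J)) = (1/1) × exp(-1.41723) = 0.2424.

0.2424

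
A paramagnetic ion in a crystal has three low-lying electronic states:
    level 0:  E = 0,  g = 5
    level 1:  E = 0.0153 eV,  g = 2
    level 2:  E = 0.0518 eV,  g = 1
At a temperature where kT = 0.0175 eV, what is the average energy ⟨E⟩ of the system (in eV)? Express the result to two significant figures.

Eᵢ/kT = 0, 0.8743, 2.960.
Z = Σ gᵢe^(−Eᵢ/kT) = 5·e^(−0) + 2·e^(−0.8743) + 1·e^(−2.960) = 5.000 + 0.8343 + 0.05182 = 5.886.
⟨E⟩ = Σ Eᵢ gᵢe^(−Eᵢ/kT) / Z = (0·5.000 + 0.0153·0.8343 + 0.0518·0.05182) / 5.886 = 0.0026 eV.

0.0026 eV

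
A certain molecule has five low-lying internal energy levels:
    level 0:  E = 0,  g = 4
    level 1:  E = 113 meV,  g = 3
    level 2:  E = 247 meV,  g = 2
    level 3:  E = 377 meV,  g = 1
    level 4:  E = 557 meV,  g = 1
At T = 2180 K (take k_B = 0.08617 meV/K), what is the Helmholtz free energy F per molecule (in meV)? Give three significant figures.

k_BT = 0.08617 × 2180 K = 187.85 meV.
Eᵢ/kT = 0, 0.60154, 1.3149, 2.0069, 2.9651.
Z = Σ gᵢe^(−Eᵢ/kT) = 4·e^(−0) + 3·e^(−0.60154) + 2·e^(−1.3149) + 1·e^(−2.0069) + 1·e^(−2.9651) = 4.0000 + 1.6439 + 0.53700 + 0.13440 + 0.051555 = 6.3669.
F = −kT ln Z = −187.85 × ln(6.3669) = −187.85 × 1.8511 = -348 meV.

-348 meV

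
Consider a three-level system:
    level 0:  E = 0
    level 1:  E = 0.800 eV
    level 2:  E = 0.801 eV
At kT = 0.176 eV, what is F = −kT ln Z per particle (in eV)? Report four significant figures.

-0.003687 eV

Eᵢ/kT = 0, 4.54545, 4.55114.
Z = Σ e^(−Eᵢ/kT) = e^(−0) + e^(−4.54545) + e^(−4.55114) = 1.00000 + 0.0106154 + 0.0105552 = 1.02117.
F = −kT ln Z = −0.176 × ln(1.02117) = −0.176 × 0.0209490 = -0.003687 eV.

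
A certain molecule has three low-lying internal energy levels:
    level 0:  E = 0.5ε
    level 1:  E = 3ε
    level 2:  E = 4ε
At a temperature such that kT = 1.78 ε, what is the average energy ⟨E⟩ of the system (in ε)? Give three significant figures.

Eᵢ/kT = 0.28090, 1.6854, 2.2472.
Z = Σ e^(−Eᵢ/kT) = e^(−0.28090) + e^(−1.6854) + e^(−2.2472) = 0.75510 + 0.18537 + 0.10569 = 1.0462.
⟨E⟩ = Σ Eᵢ e^(−Eᵢ/kT) / Z = (0.5·0.75510 + 3·0.18537 + 4·0.10569) / 1.0462 = 1.30 ε.

1.30 ε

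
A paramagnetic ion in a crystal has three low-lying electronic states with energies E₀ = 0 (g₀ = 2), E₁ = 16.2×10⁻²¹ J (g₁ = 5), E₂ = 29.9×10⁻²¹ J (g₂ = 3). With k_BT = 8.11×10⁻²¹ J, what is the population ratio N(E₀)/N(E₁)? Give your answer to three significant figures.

n₀/n₁ = (g₀/g₁) exp[−(E₀−E₁)/kT] = (2/5) × exp(−(-16.2 ×10⁻²¹ J)/(8.11 ×10⁻²¹ J)) = (2/5) × exp(1.9975) = 2.95.

2.95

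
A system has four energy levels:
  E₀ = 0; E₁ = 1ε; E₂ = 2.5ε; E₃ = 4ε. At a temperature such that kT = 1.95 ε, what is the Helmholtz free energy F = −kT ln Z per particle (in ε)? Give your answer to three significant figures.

Eᵢ/kT = 0, 0.51282, 1.2821, 2.0513.
Z = Σ e^(−Eᵢ/kT) = e^(−0) + e^(−0.51282) + e^(−1.2821) + e^(−2.0513) = 1.0000 + 0.59880 + 0.27745 + 0.12857 = 2.0048.
F = −kT ln Z = −1.95 × ln(2.0048) = −1.95 × 0.69554 = -1.36 ε.

-1.36 ε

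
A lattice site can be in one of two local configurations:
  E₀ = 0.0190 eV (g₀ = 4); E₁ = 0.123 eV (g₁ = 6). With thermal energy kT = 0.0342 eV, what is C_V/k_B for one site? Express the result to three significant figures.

Eᵢ/kT = 0.55556, 3.5965.
Z = Σ gᵢe^(−Eᵢ/kT) = 4·e^(−0.55556) + 6·e^(−3.5965) = 2.2950 + 0.16452 = 2.4595.
⟨E⟩ = 0.025957 eV, ⟨E²⟩ = 0.0013489 eV².
C_V/k_B = (⟨E²⟩ − ⟨E⟩²)/(kT)² = (0.0013489 − 0.00067377)/0.0011696 = 0.577.

0.577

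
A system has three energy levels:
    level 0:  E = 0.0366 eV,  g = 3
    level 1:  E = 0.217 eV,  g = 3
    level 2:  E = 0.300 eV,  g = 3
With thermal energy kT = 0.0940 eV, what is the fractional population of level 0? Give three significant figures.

Eᵢ/kT = 0.38936, 2.3085, 3.1915.
Z = Σ gᵢe^(−Eᵢ/kT) = 3·e^(−0.38936) + 3·e^(−2.3085) + 3·e^(−3.1915) = 2.0325 + 0.29823 + 0.12333 = 2.4541.
P₀ = g₀ e^(−E₀/kT) / Z = 2.0325/2.4541 = 0.828.

0.828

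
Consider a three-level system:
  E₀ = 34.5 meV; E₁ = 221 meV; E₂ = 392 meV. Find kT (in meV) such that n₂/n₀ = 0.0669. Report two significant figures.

n₂/n₀ = exp[−(E₂−E₀)/kT] = 0.0669.
⇒ (E₂−E₀)/kT = ln(1/0.0669) = ln(14.95) = 2.705.
kT = 357.5 meV / 2.705 = 130 meV.

130 meV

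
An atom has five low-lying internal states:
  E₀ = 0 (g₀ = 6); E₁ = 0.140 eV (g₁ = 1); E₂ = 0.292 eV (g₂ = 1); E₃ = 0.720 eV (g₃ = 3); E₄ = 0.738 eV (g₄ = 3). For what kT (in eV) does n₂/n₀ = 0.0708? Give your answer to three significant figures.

n₂/n₀ = (g₂/g₀) exp[−(E₂−E₀)/kT] = 0.0708.
⇒ (E₂−E₀)/kT = ln((1/6)/0.0708) = ln(2.3540) = 0.85612.
kT = 0.292 eV / 0.85612 = 0.341 eV.

0.341 eV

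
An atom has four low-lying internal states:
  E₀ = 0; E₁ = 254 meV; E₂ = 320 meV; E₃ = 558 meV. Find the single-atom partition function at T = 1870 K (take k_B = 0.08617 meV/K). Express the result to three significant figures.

Z = 1.38

k_BT = 0.08617 × 1870 K = 161.14 meV.
Eᵢ/kT = 0, 1.5763, 1.9859, 3.4628.
Z = Σ e^(−Eᵢ/kT) = e^(−0) + e^(−1.5763) + e^(−1.9859) + e^(−3.4628) = 1.0000 + 0.20674 + 0.13726 + 0.031342 = 1.3753.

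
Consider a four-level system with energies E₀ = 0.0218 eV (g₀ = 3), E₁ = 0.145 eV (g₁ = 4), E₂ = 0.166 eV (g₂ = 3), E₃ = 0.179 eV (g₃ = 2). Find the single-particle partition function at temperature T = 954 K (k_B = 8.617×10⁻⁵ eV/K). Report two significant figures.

Z = 3.6

k_BT = 8.617×10⁻⁵ × 954 K = 0.08221 eV.
Eᵢ/kT = 0.2652, 1.764, 2.019, 2.177.
Z = Σ gᵢe^(−Eᵢ/kT) = 3·e^(−0.2652) + 4·e^(−1.764) + 3·e^(−2.019) + 2·e^(−2.177) = 2.301 + 0.6854 + 0.3984 + 0.2268 = 3.612.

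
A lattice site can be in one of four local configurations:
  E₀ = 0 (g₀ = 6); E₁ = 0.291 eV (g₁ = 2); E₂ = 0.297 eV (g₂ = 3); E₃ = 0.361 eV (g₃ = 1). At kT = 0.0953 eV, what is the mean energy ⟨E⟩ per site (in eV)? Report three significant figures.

0.0120 eV

Eᵢ/kT = 0, 3.0535, 3.1165, 3.7880.
Z = Σ gᵢe^(−Eᵢ/kT) = 6·e^(−0) + 2·e^(−3.0535) + 3·e^(−3.1165) + 1·e^(−3.7880) = 6.0000 + 0.094387 + 0.13294 + 0.022641 = 6.2500.
⟨E⟩ = Σ Eᵢ gᵢe^(−Eᵢ/kT) / Z = (0·6.0000 + 0.291·0.094387 + 0.297·0.13294 + 0.361·0.022641) / 6.2500 = 0.0120 eV.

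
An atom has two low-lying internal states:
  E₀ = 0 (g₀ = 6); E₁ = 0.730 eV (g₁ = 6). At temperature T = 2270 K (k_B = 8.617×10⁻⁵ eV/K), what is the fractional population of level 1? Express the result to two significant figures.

k_BT = 8.617×10⁻⁵ × 2270 K = 0.1956 eV.
Eᵢ/kT = 0, 3.732.
Z = Σ gᵢe^(−Eᵢ/kT) = 6·e^(−0) + 6·e^(−3.732) = 6.000 + 0.1437 = 6.144.
P₁ = g₁ e^(−E₁/kT) / Z = 0.1437/6.144 = 0.023.

0.023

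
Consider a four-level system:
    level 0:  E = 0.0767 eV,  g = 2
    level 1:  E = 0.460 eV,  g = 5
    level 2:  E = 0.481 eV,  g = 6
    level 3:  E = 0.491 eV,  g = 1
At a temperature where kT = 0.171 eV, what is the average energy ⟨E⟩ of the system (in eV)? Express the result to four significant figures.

0.2238 eV

Eᵢ/kT = 0.448538, 2.69006, 2.81287, 2.87135.
Z = Σ gᵢe^(−Eᵢ/kT) = 2·e^(−0.448538) + 5·e^(−2.69006) + 6·e^(−2.81287) + 1·e^(−2.87135) = 1.27712 + 0.339384 + 0.360195 + 0.0566224 = 2.03332.
⟨E⟩ = Σ Eᵢ gᵢe^(−Eᵢ/kT) / Z = (0.0767·1.27712 + 0.460·0.339384 + 0.481·0.360195 + 0.491·0.0566224) / 2.03332 = 0.2238 eV.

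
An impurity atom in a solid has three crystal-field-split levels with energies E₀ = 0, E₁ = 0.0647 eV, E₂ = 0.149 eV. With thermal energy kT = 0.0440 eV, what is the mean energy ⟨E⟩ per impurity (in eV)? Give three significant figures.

Eᵢ/kT = 0, 1.4705, 3.3864.
Z = Σ e^(−Eᵢ/kT) = e^(−0) + e^(−1.4705) + e^(−3.3864) = 1.0000 + 0.22981 + 0.033830 = 1.2636.
⟨E⟩ = Σ Eᵢ e^(−Eᵢ/kT) / Z = (0·1.0000 + 0.0647·0.22981 + 0.149·0.033830) / 1.2636 = 0.0158 eV.

0.0158 eV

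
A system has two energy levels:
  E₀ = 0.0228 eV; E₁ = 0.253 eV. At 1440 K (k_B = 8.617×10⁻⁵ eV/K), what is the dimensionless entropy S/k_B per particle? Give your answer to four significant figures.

k_BT = 8.617×10⁻⁵ × 1440 K = 0.124085 eV.
Eᵢ/kT = 0.183745, 2.03892.
Z = Σ e^(−Eᵢ/kT) = e^(−0.183745) + e^(−2.03892) = 0.832148 + 0.130169 = 0.962317.
⟨E⟩ = Σ EᵢPᵢ = 0.0539383 eV.
S/k_B = ln Z + ⟨E⟩/kT = ln(0.962317) + 0.0539383/0.124085 = -0.0384114 + 0.434688 = 0.3963.

0.3963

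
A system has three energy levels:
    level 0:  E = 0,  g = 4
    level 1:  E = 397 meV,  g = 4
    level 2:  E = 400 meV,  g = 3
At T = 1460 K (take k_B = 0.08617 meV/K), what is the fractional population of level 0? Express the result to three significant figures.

k_BT = 0.08617 × 1460 K = 125.81 meV.
Eᵢ/kT = 0, 3.1556, 3.1794.
Z = Σ gᵢe^(−Eᵢ/kT) = 4·e^(−0) + 4·e^(−3.1556) + 3·e^(−3.1794) = 4.0000 + 0.17045 + 0.12483 = 4.2953.
P₀ = g₀ e^(−E₀/kT) / Z = 4.0000/4.2953 = 0.931.

0.931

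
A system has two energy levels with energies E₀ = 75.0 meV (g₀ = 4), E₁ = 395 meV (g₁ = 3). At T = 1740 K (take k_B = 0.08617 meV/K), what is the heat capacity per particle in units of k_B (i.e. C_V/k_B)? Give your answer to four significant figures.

k_BT = 0.08617 × 1740 K = 149.936 meV.
Eᵢ/kT = 0.500213, 2.63446.
Z = Σ gᵢe^(−Eᵢ/kT) = 4·e^(−0.500213) + 3·e^(−2.63446) = 2.42561 + 0.215273 = 2.64088.
⟨E⟩ = 101.085 meV, ⟨E²⟩ = 17885.0 meV².
C_V/k_B = (⟨E²⟩ − ⟨E⟩²)/(kT)² = (17885.0 − 10218.2)/22480.8 = 0.3410.

0.3410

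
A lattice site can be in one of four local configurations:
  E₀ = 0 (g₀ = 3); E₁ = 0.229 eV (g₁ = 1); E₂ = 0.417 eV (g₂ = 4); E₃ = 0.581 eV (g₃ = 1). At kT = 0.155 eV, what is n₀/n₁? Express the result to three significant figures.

n₀/n₁ = (g₀/g₁) exp[−(E₀−E₁)/kT] = (3/1) × exp(−(-0.229 eV)/(0.155 eV)) = (3/1) × exp(1.4774) = 13.1.

13.1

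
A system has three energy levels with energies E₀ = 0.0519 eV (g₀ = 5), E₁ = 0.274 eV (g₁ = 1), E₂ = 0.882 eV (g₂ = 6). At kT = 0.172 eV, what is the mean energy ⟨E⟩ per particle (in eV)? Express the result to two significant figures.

Eᵢ/kT = 0.3017, 1.593, 5.128.
Z = Σ gᵢe^(−Eᵢ/kT) = 5·e^(−0.3017) + 1·e^(−1.593) + 6·e^(−5.128) = 3.698 + 0.2033 + 0.03557 = 3.937.
⟨E⟩ = Σ Eᵢ gᵢe^(−Eᵢ/kT) / Z = (0.0519·3.698 + 0.274·0.2033 + 0.882·0.03557) / 3.937 = 0.071 eV.

0.071 eV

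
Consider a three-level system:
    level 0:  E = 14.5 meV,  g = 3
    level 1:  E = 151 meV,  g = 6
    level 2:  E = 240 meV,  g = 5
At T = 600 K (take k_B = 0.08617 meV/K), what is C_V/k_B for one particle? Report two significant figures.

k_BT = 0.08617 × 600 K = 51.70 meV.
Eᵢ/kT = 0.2805, 2.921, 4.642.
Z = Σ gᵢe^(−Eᵢ/kT) = 3·e^(−0.2805) + 6·e^(−2.921) + 5·e^(−4.642) = 2.266 + 0.3233 + 0.04819 = 2.637.
⟨E⟩ = 35.36 meV, ⟨E²⟩ = 4029 meV².
C_V/k_B = (⟨E²⟩ − ⟨E⟩²)/(kT)² = (4029 − 1250)/2673 = 1.0.

1.0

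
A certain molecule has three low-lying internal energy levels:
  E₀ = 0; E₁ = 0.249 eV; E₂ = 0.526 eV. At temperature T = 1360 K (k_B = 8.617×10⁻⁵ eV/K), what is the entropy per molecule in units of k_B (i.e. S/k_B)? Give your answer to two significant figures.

0.39

k_BT = 8.617×10⁻⁵ × 1360 K = 0.1172 eV.
Eᵢ/kT = 0, 2.125, 4.488.
Z = Σ e^(−Eᵢ/kT) = e^(−0) + e^(−2.125) + e^(−4.488) = 1.000 + 0.1194 + 0.01124 = 1.131.
⟨E⟩ = Σ EᵢPᵢ = 0.03151 eV.
S/k_B = ln Z + ⟨E⟩/kT = ln(1.131) + 0.03151/0.1172 = 0.1231 + 0.2689 = 0.39.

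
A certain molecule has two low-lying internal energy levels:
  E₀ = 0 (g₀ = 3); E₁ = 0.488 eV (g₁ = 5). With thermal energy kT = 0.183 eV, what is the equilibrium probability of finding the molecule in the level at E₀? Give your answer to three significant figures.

0.896

Eᵢ/kT = 0, 2.6667.
Z = Σ gᵢe^(−Eᵢ/kT) = 3·e^(−0) + 5·e^(−2.6667) = 3.0000 + 0.34741 = 3.3474.
P₀ = g₀ e^(−E₀/kT) / Z = 3.0000/3.3474 = 0.896.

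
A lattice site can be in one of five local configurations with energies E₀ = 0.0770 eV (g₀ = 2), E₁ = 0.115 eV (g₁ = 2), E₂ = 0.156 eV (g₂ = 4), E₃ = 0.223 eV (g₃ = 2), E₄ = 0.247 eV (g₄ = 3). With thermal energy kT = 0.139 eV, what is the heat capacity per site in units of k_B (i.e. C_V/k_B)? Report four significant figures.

0.1708

Eᵢ/kT = 0.553957, 0.827338, 1.12230, 1.60432, 1.77698.
Z = Σ gᵢe^(−Eᵢ/kT) = 2·e^(−0.553957) + 2·e^(−0.827338) + 4·e^(−1.12230) + 2·e^(−1.60432) + 3·e^(−1.77698) = 1.14934 + 0.874423 + 1.30212 + 0.402052 + 0.507445 = 4.23538.
⟨E⟩ = 0.143360 eV, ⟨E²⟩ = 0.0238513 eV².
C_V/k_B = (⟨E²⟩ − ⟨E⟩²)/(kT)² = (0.0238513 − 0.0205521)/0.0193210 = 0.1708.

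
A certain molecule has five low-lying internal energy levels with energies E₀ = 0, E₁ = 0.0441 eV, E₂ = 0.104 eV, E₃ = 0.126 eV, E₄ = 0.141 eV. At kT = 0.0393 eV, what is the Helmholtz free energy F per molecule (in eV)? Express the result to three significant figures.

-0.0150 eV

Eᵢ/kT = 0, 1.1221, 2.6463, 3.2061, 3.5878.
Z = Σ e^(−Eᵢ/kT) = e^(−0) + e^(−1.1221) + e^(−2.6463) + e^(−3.2061) + e^(−3.5878) = 1.0000 + 0.32560 + 0.070913 + 0.040514 + 0.027659 = 1.4647.
F = −kT ln Z = −0.0393 × ln(1.4647) = −0.0393 × 0.38165 = -0.0150 eV.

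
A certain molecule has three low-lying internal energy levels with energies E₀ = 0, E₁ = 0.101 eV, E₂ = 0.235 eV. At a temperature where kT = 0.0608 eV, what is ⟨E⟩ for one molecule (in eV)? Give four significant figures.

0.01991 eV

Eᵢ/kT = 0, 1.66118, 3.86513.
Z = Σ e^(−Eᵢ/kT) = e^(−0) + e^(−1.66118) + e^(−3.86513) = 1.00000 + 0.189915 + 0.0209602 = 1.21088.
⟨E⟩ = Σ Eᵢ e^(−Eᵢ/kT) / Z = (0·1.00000 + 0.101·0.189915 + 0.235·0.0209602) / 1.21088 = 0.01991 eV.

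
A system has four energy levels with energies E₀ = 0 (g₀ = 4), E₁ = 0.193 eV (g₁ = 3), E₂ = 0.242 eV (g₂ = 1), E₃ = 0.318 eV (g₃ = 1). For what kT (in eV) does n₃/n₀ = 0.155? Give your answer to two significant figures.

0.67 eV

n₃/n₀ = (g₃/g₀) exp[−(E₃−E₀)/kT] = 0.155.
⇒ (E₃−E₀)/kT = ln((1/4)/0.155) = ln(1.613) = 0.4781.
kT = 0.318 eV / 0.4781 = 0.67 eV.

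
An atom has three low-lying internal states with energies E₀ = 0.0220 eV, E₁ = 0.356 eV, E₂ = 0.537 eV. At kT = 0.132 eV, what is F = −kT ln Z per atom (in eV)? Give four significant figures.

Eᵢ/kT = 0.166667, 2.69697, 4.06818.
Z = Σ e^(−Eᵢ/kT) = e^(−0.166667) + e^(−2.69697) + e^(−4.06818) = 0.846481 + 0.0674095 + 0.0171085 = 0.930999.
F = −kT ln Z = −0.132 × ln(0.930999) = −0.132 × -0.0714971 = 0.009438 eV.

0.009438 eV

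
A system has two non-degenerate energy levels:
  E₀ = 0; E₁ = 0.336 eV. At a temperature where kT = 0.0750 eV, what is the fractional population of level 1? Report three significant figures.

Eᵢ/kT = 0, 4.4800.
Z = Σ e^(−Eᵢ/kT) = e^(−0) + e^(−4.4800) = 1.0000 + 0.011333 = 1.0113.
P₁ = e^(−E₁/kT) / Z = 0.011333/1.0113 = 0.0112.

0.0112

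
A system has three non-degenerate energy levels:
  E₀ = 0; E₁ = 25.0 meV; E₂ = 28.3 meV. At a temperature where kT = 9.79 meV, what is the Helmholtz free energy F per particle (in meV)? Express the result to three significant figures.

Eᵢ/kT = 0, 2.5536, 2.8907.
Z = Σ e^(−Eᵢ/kT) = e^(−0) + e^(−2.5536) + e^(−2.8907) = 1.0000 + 0.077801 + 0.055537 = 1.1333.
F = −kT ln Z = −9.79 × ln(1.1333) = −9.79 × 0.12513 = -1.23 meV.

-1.23 meV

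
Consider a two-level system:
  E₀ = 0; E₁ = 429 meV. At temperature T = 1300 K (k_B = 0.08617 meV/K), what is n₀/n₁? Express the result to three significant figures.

k_BT = 0.08617 × 1300 K = 112.02 meV.
n₀/n₁ = exp[−(E₀−E₁)/kT] = exp(−(-429 meV)/(112.02 meV)) = exp(3.8297) = 46.0.

46.0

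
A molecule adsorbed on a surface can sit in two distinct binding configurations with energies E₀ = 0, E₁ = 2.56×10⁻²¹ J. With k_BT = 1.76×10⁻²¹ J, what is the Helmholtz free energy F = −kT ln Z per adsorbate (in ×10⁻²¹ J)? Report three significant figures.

Eᵢ/kT = 0, 1.4545.
Z = Σ e^(−Eᵢ/kT) = e^(−0) + e^(−1.4545) = 1.0000 + 0.23352 = 1.2335.
F = −kT ln Z = −1.76 × ln(1.2335) = −1.76 × 0.20986 = -0.369 ×10⁻²¹ J.

-0.369 ×10⁻²¹ J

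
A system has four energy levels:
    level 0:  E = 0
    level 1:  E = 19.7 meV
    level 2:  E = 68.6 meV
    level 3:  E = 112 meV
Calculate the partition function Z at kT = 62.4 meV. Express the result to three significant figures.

Eᵢ/kT = 0, 0.31571, 1.0994, 1.7949.
Z = Σ e^(−Eᵢ/kT) = e^(−0) + e^(−0.31571) + e^(−1.0994) + e^(−1.7949) = 1.0000 + 0.72927 + 0.33307 + 0.16614 = 2.2285.

Z = 2.23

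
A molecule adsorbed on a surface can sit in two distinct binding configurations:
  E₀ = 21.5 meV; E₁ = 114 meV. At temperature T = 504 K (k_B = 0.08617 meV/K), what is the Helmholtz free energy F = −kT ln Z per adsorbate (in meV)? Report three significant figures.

k_BT = 0.08617 × 504 K = 43.430 meV.
Eᵢ/kT = 0.49505, 2.6249.
Z = Σ e^(−Eᵢ/kT) = e^(−0.49505) + e^(−2.6249) = 0.60954 + 0.072447 = 0.68199.
F = −kT ln Z = −43.430 × ln(0.68199) = −43.430 × -0.38274 = 16.6 meV.

16.6 meV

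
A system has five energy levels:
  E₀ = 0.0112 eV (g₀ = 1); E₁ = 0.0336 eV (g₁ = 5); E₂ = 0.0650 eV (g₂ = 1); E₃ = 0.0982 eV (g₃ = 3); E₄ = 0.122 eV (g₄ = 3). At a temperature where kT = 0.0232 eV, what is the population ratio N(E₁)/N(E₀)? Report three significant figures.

1.90

n₁/n₀ = (g₁/g₀) exp[−(E₁−E₀)/kT] = (5/1) × exp(−(0.0224 eV)/(0.0232 eV)) = (5/1) × exp(-0.96552) = 1.90.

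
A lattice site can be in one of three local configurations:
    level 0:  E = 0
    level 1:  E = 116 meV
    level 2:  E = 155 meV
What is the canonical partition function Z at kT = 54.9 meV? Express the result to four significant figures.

Z = 1.180

Eᵢ/kT = 0, 2.11293, 2.82332.
Z = Σ e^(−Eᵢ/kT) = e^(−0) + e^(−2.11293) + e^(−2.82332) = 1.00000 + 0.120883 + 0.0594084 = 1.18029.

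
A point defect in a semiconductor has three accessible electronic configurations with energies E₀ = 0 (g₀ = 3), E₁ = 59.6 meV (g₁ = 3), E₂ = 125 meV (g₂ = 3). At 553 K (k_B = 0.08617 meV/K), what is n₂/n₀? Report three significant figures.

k_BT = 0.08617 × 553 K = 47.652 meV.
n₂/n₀ = (g₂/g₀) exp[−(E₂−E₀)/kT] = (3/3) × exp(−(125 meV)/(47.652 meV)) = (3/3) × exp(-2.6232) = 0.0726.

0.0726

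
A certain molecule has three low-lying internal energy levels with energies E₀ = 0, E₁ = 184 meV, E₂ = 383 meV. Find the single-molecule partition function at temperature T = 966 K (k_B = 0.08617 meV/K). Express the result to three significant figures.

k_BT = 0.08617 × 966 K = 83.240 meV.
Eᵢ/kT = 0, 2.2105, 4.6012.
Z = Σ e^(−Eᵢ/kT) = e^(−0) + e^(−2.2105) + e^(−4.6012) = 1.0000 + 0.10965 + 0.010040 = 1.1197.

Z = 1.12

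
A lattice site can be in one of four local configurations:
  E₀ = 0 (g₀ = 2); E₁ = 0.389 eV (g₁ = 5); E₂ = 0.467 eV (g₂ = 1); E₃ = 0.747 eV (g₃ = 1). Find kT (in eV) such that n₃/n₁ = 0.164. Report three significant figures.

n₃/n₁ = (g₃/g₁) exp[−(E₃−E₁)/kT] = 0.164.
⇒ (E₃−E₁)/kT = ln((1/5)/0.164) = ln(1.2195) = 0.19844.
kT = 0.358 eV / 0.19844 = 1.80 eV.

1.80 eV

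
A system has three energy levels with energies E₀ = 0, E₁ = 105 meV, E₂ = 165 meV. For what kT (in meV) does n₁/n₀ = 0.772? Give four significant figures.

n₁/n₀ = exp[−(E₁−E₀)/kT] = 0.772.
⇒ (E₁−E₀)/kT = ln(1/0.772) = ln(1.29534) = 0.258773.
kT = 105 meV / 0.258773 = 405.8 meV.

405.8 meV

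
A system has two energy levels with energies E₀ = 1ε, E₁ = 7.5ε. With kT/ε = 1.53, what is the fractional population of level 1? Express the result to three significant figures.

0.0141

Eᵢ/kT = 0.65359, 4.9020.
Z = Σ e^(−Eᵢ/kT) = e^(−0.65359) + e^(−4.9020) = 0.52017 + 0.0074317 = 0.52760.
P₁ = e^(−E₁/kT) / Z = 0.0074317/0.52760 = 0.0141.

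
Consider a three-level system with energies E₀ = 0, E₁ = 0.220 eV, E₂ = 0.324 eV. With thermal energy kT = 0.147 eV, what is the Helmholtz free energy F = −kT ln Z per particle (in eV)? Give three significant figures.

-0.0424 eV

Eᵢ/kT = 0, 1.4966, 2.2041.
Z = Σ e^(−Eᵢ/kT) = e^(−0) + e^(−1.4966) + e^(−2.2041) = 1.0000 + 0.22389 + 0.11035 = 1.3342.
F = −kT ln Z = −0.147 × ln(1.3342) = −0.147 × 0.28833 = -0.0424 eV.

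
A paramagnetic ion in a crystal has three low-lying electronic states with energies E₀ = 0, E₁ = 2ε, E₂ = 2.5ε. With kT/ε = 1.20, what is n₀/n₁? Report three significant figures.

n₀/n₁ = exp[−(E₀−E₁)/kT] = exp(−(-2ε)/(1.20ε)) = exp(1.6667) = 5.29.

5.29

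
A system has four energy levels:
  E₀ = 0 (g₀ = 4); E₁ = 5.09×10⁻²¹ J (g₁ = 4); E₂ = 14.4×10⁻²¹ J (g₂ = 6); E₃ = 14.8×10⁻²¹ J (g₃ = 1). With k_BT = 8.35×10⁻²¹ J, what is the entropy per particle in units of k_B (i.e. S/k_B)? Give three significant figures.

2.47

Eᵢ/kT = 0, 0.60958, 1.7246, 1.7725.
Z = Σ gᵢe^(−Eᵢ/kT) = 4·e^(−0) + 4·e^(−0.60958) + 6·e^(−1.7246) + 1·e^(−1.7725) = 4.0000 + 2.1743 + 1.0695 + 0.16991 = 7.4137.
⟨E⟩ = Σ EᵢPᵢ = 3.9093 ×10⁻²¹ J.
S/k_B = ln Z + ⟨E⟩/kT = ln(7.4137) + 3.9093/8.35 = 2.0033 + 0.46818 = 2.47.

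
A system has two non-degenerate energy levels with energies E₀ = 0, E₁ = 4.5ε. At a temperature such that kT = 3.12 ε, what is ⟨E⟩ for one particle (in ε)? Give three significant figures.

0.860 ε

Eᵢ/kT = 0, 1.4423.
Z = Σ e^(−Eᵢ/kT) = e^(−0) + e^(−1.4423) = 1.0000 + 0.23638 = 1.2364.
⟨E⟩ = Σ Eᵢ e^(−Eᵢ/kT) / Z = (0·1.0000 + 4.5·0.23638) / 1.2364 = 0.860 ε.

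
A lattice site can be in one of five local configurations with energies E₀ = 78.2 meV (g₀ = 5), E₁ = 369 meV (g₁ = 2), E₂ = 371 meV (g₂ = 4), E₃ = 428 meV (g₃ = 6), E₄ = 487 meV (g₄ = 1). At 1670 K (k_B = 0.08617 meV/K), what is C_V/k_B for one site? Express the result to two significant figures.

0.84

k_BT = 0.08617 × 1670 K = 143.9 meV.
Eᵢ/kT = 0.5434, 2.564, 2.578, 2.974, 3.384.
Z = Σ gᵢe^(−Eᵢ/kT) = 5·e^(−0.5434) + 2·e^(−2.564) + 4·e^(−2.578) + 6·e^(−2.974) + 1·e^(−3.384) = 2.904 + 0.1540 + 0.3037 + 0.3066 + 0.03391 = 3.702.
⟨E⟩ = 147.0 meV, ⟨E²⟩ = 39100 meV².
C_V/k_B = (⟨E²⟩ − ⟨E⟩²)/(kT)² = (39100 − 21610)/20710 = 0.84.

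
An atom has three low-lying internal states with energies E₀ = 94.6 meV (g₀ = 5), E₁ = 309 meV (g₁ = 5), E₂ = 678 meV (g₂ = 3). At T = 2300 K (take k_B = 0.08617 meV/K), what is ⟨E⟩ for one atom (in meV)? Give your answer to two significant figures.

160 meV

k_BT = 0.08617 × 2300 K = 198.2 meV.
Eᵢ/kT = 0.4773, 1.559, 3.421.
Z = Σ gᵢe^(−Eᵢ/kT) = 5·e^(−0.4773) + 5·e^(−1.559) + 3·e^(−3.421) = 3.102 + 1.052 + 0.09804 = 4.252.
⟨E⟩ = Σ Eᵢ gᵢe^(−Eᵢ/kT) / Z = (94.6·3.102 + 309·1.052 + 678·0.09804) / 4.252 = 160 meV.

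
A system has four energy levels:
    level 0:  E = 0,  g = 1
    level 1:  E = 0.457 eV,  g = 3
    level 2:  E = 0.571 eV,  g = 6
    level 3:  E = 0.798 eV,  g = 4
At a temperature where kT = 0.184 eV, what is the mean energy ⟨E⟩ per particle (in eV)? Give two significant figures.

0.20 eV

Eᵢ/kT = 0, 2.484, 3.103, 4.337.
Z = Σ gᵢe^(−Eᵢ/kT) = 1·e^(−0) + 3·e^(−2.484) + 6·e^(−3.103) + 4·e^(−4.337) = 1.000 + 0.2502 + 0.2695 + 0.05230 = 1.572.
⟨E⟩ = Σ Eᵢ gᵢe^(−Eᵢ/kT) / Z = (0·1.000 + 0.457·0.2502 + 0.571·0.2695 + 0.798·0.05230) / 1.572 = 0.20 eV.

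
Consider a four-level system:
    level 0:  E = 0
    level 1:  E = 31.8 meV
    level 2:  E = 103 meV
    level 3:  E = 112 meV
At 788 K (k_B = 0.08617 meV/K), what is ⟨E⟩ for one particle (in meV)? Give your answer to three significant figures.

31.4 meV

k_BT = 0.08617 × 788 K = 67.902 meV.
Eᵢ/kT = 0, 0.46832, 1.5169, 1.6494.
Z = Σ e^(−Eᵢ/kT) = e^(−0) + e^(−0.46832) + e^(−1.5169) + e^(−1.6494) = 1.0000 + 0.62605 + 0.21939 + 0.19217 = 2.0376.
⟨E⟩ = Σ Eᵢ e^(−Eᵢ/kT) / Z = (0·1.0000 + 31.8·0.62605 + 103·0.21939 + 112·0.19217) / 2.0376 = 31.4 meV.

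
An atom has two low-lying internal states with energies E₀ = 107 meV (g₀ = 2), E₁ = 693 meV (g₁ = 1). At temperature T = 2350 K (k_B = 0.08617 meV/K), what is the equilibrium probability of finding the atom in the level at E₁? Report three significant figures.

0.0269

k_BT = 0.08617 × 2350 K = 202.50 meV.
Eᵢ/kT = 0.52840, 3.4222.
Z = Σ gᵢe^(−Eᵢ/kT) = 2·e^(−0.52840) + 1·e^(−3.4222) = 1.1791 + 0.032641 = 1.2117.
P₁ = g₁ e^(−E₁/kT) / Z = 0.032641/1.2117 = 0.0269.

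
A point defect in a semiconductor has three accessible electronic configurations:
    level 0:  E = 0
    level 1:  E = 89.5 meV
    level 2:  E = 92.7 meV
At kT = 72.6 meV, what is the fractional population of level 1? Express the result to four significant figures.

0.1856

Eᵢ/kT = 0, 1.23278, 1.27686.
Z = Σ e^(−Eᵢ/kT) = e^(−0) + e^(−1.23278) + e^(−1.27686) = 1.00000 + 0.291481 + 0.278912 = 1.57039.
P₁ = e^(−E₁/kT) / Z = 0.291481/1.57039 = 0.1856.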